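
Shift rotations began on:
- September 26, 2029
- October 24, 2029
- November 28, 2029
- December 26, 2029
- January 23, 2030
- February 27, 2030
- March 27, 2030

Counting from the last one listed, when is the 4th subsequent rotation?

July 24, 2030

These are Wednesdays at 28- or 35-day spacing (28, 35, 28, 28, 35, 28).
The pattern: 4th Wednesday of the month.
April 2030 — 4th Wednesday is April 24, 2030.
May 2030 — 4th Wednesday is May 22, 2030.
June 2030 — 4th Wednesday is June 26, 2030.
4th Wednesday of July 2030: July 24, 2030.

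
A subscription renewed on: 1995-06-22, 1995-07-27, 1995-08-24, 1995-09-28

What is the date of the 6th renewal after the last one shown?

1996-03-28

All dates are Thursdays, 35, 28, 35 days apart.
Specifically, the 4th Thursday of each month.
4th Thursday of October 1995: 1995-10-26.
November 1995 — 4th Thursday is 1995-11-23.
December 1995 — 4th Thursday is 1995-12-28.
January 1996 — 4th Thursday is 1996-01-25.
February 1996 — 4th Thursday is 1996-02-22.
4th Thursday of March 1996: 1996-03-28.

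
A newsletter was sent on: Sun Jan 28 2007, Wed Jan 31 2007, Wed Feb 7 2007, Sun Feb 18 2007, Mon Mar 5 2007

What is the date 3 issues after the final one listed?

The spacing grows by 4 each time: 3, 7, 11, 15 days.
Next gap: 19 days. Mon Mar 5 2007 + 19 days = Sat Mar 24 2007.
Next gap: 23 days. Sat Mar 24 2007 + 23 days = Mon Apr 16 2007.
Next gap: 27 days. Mon Apr 16 2007 + 27 days = Sun May 13 2007.

Sun May 13 2007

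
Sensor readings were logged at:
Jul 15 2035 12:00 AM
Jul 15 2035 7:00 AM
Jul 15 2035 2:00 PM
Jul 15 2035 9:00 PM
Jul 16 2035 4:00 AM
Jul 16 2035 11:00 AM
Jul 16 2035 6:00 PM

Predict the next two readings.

Spacing: 7, 7, 7, 7, 7, 7 h — constant 7 h.
Jul 16 2035 6:00 PM + 7 h = Jul 17 2035 1:00 AM.
Jul 17 2035 1:00 AM + 7 h = Jul 17 2035 8:00 AM.

Jul 17 2035 1:00 AM, Jul 17 2035 8:00 AM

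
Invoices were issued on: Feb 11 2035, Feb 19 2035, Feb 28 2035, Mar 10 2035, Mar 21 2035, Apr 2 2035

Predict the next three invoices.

Intervals are 8, 9, 10, 11, 12 days — an arithmetic progression with common difference 1.
Next gap: 13 days. Apr 2 2035 + 13 days = Apr 15 2035.
Next gap: 14 days. Apr 15 2035 + 14 days = Apr 29 2035.
Next gap: 15 days. Apr 29 2035 + 15 days = May 14 2035.

Apr 15 2035, Apr 29 2035, May 14 2035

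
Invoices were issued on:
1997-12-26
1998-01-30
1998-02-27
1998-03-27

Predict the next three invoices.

Every date is a Friday; gaps 35, 28, 28 days.
Each is the last Friday of its month (at least one falls on the 29th or later, ruling out '4th Friday').
April 1998 ends with Friday 1998-04-24.
May 1998 ends with Friday 1998-05-29.
Last Friday of June 1998: 1998-06-26.

1998-04-24, 1998-05-29, 1998-06-26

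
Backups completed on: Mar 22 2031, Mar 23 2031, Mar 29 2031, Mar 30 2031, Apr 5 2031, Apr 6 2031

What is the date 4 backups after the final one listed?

Every event lands on a Saturday or Sunday (gaps cycle 1, 6, 1, 6, 1).
So the schedule is: every Saturday and Sunday.
The following Saturday is Apr 12 2031.
The following Sunday is Apr 13 2031.
Next Saturday: Apr 19 2031.
The following Sunday is Apr 20 2031.

Apr 20 2031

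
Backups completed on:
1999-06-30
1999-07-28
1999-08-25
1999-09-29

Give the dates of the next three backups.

1999-10-27, 1999-11-24, 1999-12-29

Every date is a Wednesday; gaps 28, 28, 35 days.
Each is the last Wednesday of its month (at least one falls on the 29th or later, ruling out '4th Wednesday').
Last Wednesday of October 1999: 1999-10-27.
November 1999 ends with Wednesday 1999-11-24.
Last Wednesday of December 1999: 1999-12-29.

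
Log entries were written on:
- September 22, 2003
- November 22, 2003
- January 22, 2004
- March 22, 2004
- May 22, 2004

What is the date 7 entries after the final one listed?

July 22, 2005

Gaps: 61, 61, 60, 61 days — not constant. Every event is on the 22nd of the month.
Pattern: the 22nd of every 2 months.
Next: July 2004 → July 22, 2004.
Next: September 2004 → September 22, 2004.
November 2004: November 22, 2004.
January 2005: January 22, 2005.
Next: March 2005 → March 22, 2005.
Next: May 2005 → May 22, 2005.
Next: July 2005 → July 22, 2005.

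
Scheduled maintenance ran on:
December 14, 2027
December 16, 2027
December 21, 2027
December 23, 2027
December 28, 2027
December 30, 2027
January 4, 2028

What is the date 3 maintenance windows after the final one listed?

Every event lands on a Tuesday or Thursday (gaps cycle 2, 5, 2, 5, 2, 5).
So the schedule is: every Tuesday and Thursday.
Next Thursday: January 6, 2028.
Next Tuesday: January 11, 2028.
Next Thursday: January 13, 2028.

January 13, 2028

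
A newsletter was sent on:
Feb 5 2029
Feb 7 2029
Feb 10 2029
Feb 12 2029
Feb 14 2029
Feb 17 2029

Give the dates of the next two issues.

Feb 19 2029, Feb 21 2029

Every event lands on a Monday or Wednesday or Saturday (gaps cycle 2, 3, 2, 2, 3).
So the schedule is: every Monday, Wednesday and Saturday.
The following Monday is Feb 19 2029.
Next Wednesday: Feb 21 2029.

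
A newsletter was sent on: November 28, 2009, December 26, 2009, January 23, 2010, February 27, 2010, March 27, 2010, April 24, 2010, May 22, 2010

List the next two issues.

All dates are Saturdays, 28, 28, 35, 28, 28, 28 days apart.
Specifically, the 4th Saturday of each month.
June 2010 — 4th Saturday is June 26, 2010.
4th Saturday of July 2010: July 24, 2010.

June 26, 2010; July 24, 2010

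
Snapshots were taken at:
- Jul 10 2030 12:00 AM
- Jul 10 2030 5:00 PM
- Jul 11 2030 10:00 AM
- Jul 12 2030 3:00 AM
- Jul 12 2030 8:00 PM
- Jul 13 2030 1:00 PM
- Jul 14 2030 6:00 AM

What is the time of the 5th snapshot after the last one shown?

Gaps: 17, 17, 17, 17, 17, 17 hours — each event is 17 hours after the previous one.
Jul 14 2030 6:00 AM + 17 h = Jul 14 2030 11:00 PM.
Jul 14 2030 11:00 PM + 17 h = Jul 15 2030 4:00 PM.
Jul 15 2030 4:00 PM + 17 h = Jul 16 2030 9:00 AM.
Jul 16 2030 9:00 AM + 17 h = Jul 17 2030 2:00 AM.
Jul 17 2030 2:00 AM + 17 h = Jul 17 2030 7:00 PM.

Jul 17 2030 7:00 PM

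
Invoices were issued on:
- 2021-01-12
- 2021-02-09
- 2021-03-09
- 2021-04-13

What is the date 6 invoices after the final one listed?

These are Tuesdays at 28- or 35-day spacing (28, 28, 35).
The pattern: 2nd Tuesday of the month.
2nd Tuesday of May 2021: 2021-05-11.
2nd Tuesday of June 2021: 2021-06-08.
2nd Tuesday of July 2021: 2021-07-13.
August 2021 — 2nd Tuesday is 2021-08-10.
September 2021 — 2nd Tuesday is 2021-09-14.
October 2021 — 2nd Tuesday is 2021-10-12.

2021-10-12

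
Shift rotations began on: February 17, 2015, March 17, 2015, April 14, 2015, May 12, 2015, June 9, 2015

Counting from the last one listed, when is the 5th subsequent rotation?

Every event comes 28 days after the last (28, 28, 28, 28).
June 9, 2015 + 28 days = July 7, 2015.
July 7, 2015 + 28 days = August 4, 2015.
August 4, 2015 + 28 days = September 1, 2015.
September 1, 2015 + 28 days = September 29, 2015.
September 29, 2015 + 28 days = October 27, 2015.

October 27, 2015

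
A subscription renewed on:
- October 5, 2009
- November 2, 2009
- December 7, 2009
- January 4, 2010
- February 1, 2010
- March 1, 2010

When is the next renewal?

These are Mondays at 28- or 35-day spacing (28, 35, 28, 28, 28).
The pattern: 1st Monday of the month.
April 2010 — 1st Monday is April 5, 2010.

April 5, 2010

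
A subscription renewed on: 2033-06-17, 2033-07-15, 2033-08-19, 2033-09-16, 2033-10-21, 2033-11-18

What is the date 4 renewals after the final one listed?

2034-03-17

All dates are Fridays, 28, 35, 28, 35, 28 days apart.
Specifically, the 3rd Friday of each month.
December 2033 — 3rd Friday is 2033-12-16.
3rd Friday of January 2034: 2034-01-20.
February 2034 — 3rd Friday is 2034-02-17.
3rd Friday of March 2034: 2034-03-17.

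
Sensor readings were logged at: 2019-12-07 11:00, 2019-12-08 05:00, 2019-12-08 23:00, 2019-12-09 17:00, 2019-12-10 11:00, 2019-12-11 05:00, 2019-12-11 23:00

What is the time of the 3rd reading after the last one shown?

2019-12-14 05:00

The interval is a steady 18 hours (18, 18, 18, 18, 18, 18).
2019-12-11 23:00 + 18 h = 2019-12-12 17:00.
2019-12-12 17:00 + 18 h = 2019-12-13 11:00.
2019-12-13 11:00 + 18 h = 2019-12-14 05:00.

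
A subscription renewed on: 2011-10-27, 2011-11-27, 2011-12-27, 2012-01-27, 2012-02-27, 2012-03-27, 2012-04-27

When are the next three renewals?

2012-05-27, 2012-06-27, 2012-07-27

The day-of-month is always 27 (31, 30, 31, 31, 29, 31 days between events).
So this recurs on the 27th of each month.
Next: May 2012 → 2012-05-27.
Next: June 2012 → 2012-06-27.
July 2012: 2012-07-27.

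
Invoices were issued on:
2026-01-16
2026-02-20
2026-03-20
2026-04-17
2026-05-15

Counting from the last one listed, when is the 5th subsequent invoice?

2026-10-16

All dates are Fridays, 35, 28, 28, 28 days apart.
Specifically, the 3rd Friday of each month.
3rd Friday of June 2026: 2026-06-19.
3rd Friday of July 2026: 2026-07-17.
3rd Friday of August 2026: 2026-08-21.
3rd Friday of September 2026: 2026-09-18.
3rd Friday of October 2026: 2026-10-16.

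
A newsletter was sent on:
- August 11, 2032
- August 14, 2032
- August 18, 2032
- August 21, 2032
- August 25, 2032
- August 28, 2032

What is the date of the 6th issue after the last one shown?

September 18, 2032

Gaps: 3, 4, 3, 4, 3 days — not constant, but cyclic with period 2.
The events fall on every Wednesday and Saturday.
The following Wednesday is September 1, 2032.
The following Saturday is September 4, 2032.
Next Wednesday: September 8, 2032.
Next Saturday: September 11, 2032.
Next Wednesday: September 15, 2032.
The following Saturday is September 18, 2032.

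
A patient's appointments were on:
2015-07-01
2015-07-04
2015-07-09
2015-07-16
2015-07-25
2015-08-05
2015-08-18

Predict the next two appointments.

Gaps: 3, 5, 7, 9, 11, 13 days — each gap is 2 larger than the previous one.
Next gap: 15 days. 2015-08-18 + 15 days = 2015-09-02.
Next gap: 17 days. 2015-09-02 + 17 days = 2015-09-19.

2015-09-02, 2015-09-19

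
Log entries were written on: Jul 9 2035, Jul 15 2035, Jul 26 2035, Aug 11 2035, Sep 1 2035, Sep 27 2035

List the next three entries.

Gaps: 6, 11, 16, 21, 26 days — each gap is 5 larger than the previous one.
Next gap: 31 days. Sep 27 2035 + 31 days = Oct 28 2035.
Next gap: 36 days. Oct 28 2035 + 36 days = Dec 3 2035.
Next gap: 41 days. Dec 3 2035 + 41 days = Jan 13 2036.

Oct 28 2035, Dec 3 2035, Jan 13 2036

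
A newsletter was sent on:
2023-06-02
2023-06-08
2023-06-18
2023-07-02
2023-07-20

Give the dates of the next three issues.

2023-08-11, 2023-09-06, 2023-10-06

Gaps: 6, 10, 14, 18 days — each gap is 4 larger than the previous one.
Next gap: 22 days. 2023-07-20 + 22 days = 2023-08-11.
Next gap: 26 days. 2023-08-11 + 26 days = 2023-09-06.
Next gap: 30 days. 2023-09-06 + 30 days = 2023-10-06.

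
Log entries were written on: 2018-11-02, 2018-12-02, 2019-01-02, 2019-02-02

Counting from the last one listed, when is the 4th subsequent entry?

The day-of-month is always 2 (30, 31, 31 days between events).
So this recurs on the 2nd of each month.
March 2019: 2019-03-02.
April 2019: 2019-04-02.
Next: May 2019 → 2019-05-02.
Next: June 2019 → 2019-06-02.

2019-06-02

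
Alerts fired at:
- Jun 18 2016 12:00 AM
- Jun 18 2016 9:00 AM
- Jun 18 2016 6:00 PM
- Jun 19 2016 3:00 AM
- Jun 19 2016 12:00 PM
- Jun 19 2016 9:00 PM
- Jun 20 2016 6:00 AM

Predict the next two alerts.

Gaps: 9, 9, 9, 9, 9, 9 hours — each event is 9 hours after the previous one.
Jun 20 2016 6:00 AM + 9 h = Jun 20 2016 3:00 PM.
Jun 20 2016 3:00 PM + 9 h = Jun 21 2016 12:00 AM.

Jun 20 2016 3:00 PM, Jun 21 2016 12:00 AM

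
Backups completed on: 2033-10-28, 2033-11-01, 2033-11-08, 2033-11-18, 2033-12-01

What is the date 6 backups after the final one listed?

2034-04-21

The spacing grows by 3 each time: 4, 7, 10, 13 days.
Next gap: 16 days. 2033-12-01 + 16 days = 2033-12-17.
Next gap: 19 days. 2033-12-17 + 19 days = 2034-01-05.
Next gap: 22 days. 2034-01-05 + 22 days = 2034-01-27.
Next gap: 25 days. 2034-01-27 + 25 days = 2034-02-21.
Next gap: 28 days. 2034-02-21 + 28 days = 2034-03-21.
Next gap: 31 days. 2034-03-21 + 31 days = 2034-04-21.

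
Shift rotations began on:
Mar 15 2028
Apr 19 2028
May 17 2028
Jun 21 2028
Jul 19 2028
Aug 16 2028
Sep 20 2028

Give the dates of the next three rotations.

Oct 18 2028, Nov 15 2028, Dec 20 2028

All dates are Wednesdays, 35, 28, 35, 28, 28, 35 days apart.
Specifically, the 3rd Wednesday of each month.
October 2028 — 3rd Wednesday is Oct 18 2028.
November 2028 — 3rd Wednesday is Nov 15 2028.
3rd Wednesday of December 2028: Dec 20 2028.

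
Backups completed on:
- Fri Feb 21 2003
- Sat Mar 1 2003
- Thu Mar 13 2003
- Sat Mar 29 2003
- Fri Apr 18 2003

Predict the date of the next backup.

Mon May 12 2003

Intervals are 8, 12, 16, 20 days — an arithmetic progression with common difference 4.
Next gap: 24 days. Fri Apr 18 2003 + 24 days = Mon May 12 2003.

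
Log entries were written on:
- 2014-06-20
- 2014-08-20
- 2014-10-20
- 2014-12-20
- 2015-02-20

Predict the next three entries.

Each date is the 20th; the gaps (61, 61, 61, 62) track the month lengths.
The rule is the 20th of every 2 months.
April 2015: 2015-04-20.
Next: June 2015 → 2015-06-20.
August 2015: 2015-08-20.

2015-04-20, 2015-06-20, 2015-08-20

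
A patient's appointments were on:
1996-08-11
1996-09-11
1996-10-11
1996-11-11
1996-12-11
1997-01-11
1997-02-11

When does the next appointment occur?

The day-of-month is always 11 (31, 30, 31, 30, 31, 31 days between events).
So this recurs on the 11th of each month.
March 1997: 1997-03-11.

1997-03-11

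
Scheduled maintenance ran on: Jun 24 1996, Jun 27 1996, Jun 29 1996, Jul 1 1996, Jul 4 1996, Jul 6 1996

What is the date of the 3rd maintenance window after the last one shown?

Jul 13 1996

Every event lands on a Monday or Thursday or Saturday (gaps cycle 3, 2, 2, 3, 2).
So the schedule is: every Monday, Thursday and Saturday.
Next Monday: Jul 8 1996.
Next Thursday: Jul 11 1996.
The following Saturday is Jul 13 1996.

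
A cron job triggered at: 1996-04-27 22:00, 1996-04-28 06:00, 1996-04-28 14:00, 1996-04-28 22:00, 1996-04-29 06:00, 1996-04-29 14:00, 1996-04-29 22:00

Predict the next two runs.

Spacing: 8, 8, 8, 8, 8, 8 h — constant 8 h.
1996-04-29 22:00 + 8 h = 1996-04-30 06:00.
1996-04-30 06:00 + 8 h = 1996-04-30 14:00.

1996-04-30 06:00, 1996-04-30 14:00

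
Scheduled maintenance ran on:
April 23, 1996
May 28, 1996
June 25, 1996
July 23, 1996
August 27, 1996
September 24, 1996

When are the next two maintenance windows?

These are Tuesdays at 28- or 35-day spacing (35, 28, 28, 35, 28).
The pattern: 4th Tuesday of the month.
October 1996 — 4th Tuesday is October 22, 1996.
4th Tuesday of November 1996: November 26, 1996.

October 22, 1996; November 26, 1996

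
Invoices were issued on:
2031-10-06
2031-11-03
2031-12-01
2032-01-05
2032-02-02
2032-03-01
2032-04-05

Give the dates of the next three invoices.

These are Mondays at 28- or 35-day spacing (28, 28, 35, 28, 28, 35).
The pattern: 1st Monday of the month.
1st Monday of May 2032: 2032-05-03.
June 2032 — 1st Monday is 2032-06-07.
July 2032 — 1st Monday is 2032-07-05.

2032-05-03, 2032-06-07, 2032-07-05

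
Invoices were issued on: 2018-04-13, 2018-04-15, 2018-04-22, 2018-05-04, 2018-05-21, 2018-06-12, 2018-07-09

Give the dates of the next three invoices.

2018-08-10, 2018-09-16, 2018-10-28

Gaps: 2, 7, 12, 17, 22, 27 days — each gap is 5 larger than the previous one.
Next gap: 32 days. 2018-07-09 + 32 days = 2018-08-10.
Next gap: 37 days. 2018-08-10 + 37 days = 2018-09-16.
Next gap: 42 days. 2018-09-16 + 42 days = 2018-10-28.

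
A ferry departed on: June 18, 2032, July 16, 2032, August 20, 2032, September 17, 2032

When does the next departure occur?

Gaps: 28, 35, 28 days — a mix of 28 and 35. Every date is a Friday.
Each is the 3rd Friday of its month.
October 2032 — 3rd Friday is October 15, 2032.

October 15, 2032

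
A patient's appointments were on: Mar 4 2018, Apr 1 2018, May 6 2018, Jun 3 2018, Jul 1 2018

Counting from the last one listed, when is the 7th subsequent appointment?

Feb 3 2019

Gaps: 28, 35, 28, 28 days — a mix of 28 and 35. Every date is a Sunday.
Each is the 1st Sunday of its month.
1st Sunday of August 2018: Aug 5 2018.
September 2018 — 1st Sunday is Sep 2 2018.
October 2018 — 1st Sunday is Oct 7 2018.
November 2018 — 1st Sunday is Nov 4 2018.
December 2018 — 1st Sunday is Dec 2 2018.
1st Sunday of January 2019: Jan 6 2019.
1st Sunday of February 2019: Feb 3 2019.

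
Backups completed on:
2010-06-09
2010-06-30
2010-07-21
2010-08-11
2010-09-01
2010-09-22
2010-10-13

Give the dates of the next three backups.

Gaps between consecutive events: 21, 21, 21, 21, 21, 21 days — a constant 21-day interval.
2010-10-13 + 21 days = 2010-11-03.
2010-11-03 + 21 days = 2010-11-24.
2010-11-24 + 21 days = 2010-12-15.

2010-11-03, 2010-11-24, 2010-12-15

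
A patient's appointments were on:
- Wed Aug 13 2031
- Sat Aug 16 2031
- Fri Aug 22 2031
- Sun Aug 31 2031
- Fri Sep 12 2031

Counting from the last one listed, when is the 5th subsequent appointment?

The spacing grows by 3 each time: 3, 6, 9, 12 days.
Next gap: 15 days. Fri Sep 12 2031 + 15 days = Sat Sep 27 2031.
Next gap: 18 days. Sat Sep 27 2031 + 18 days = Wed Oct 15 2031.
Next gap: 21 days. Wed Oct 15 2031 + 21 days = Wed Nov 5 2031.
Next gap: 24 days. Wed Nov 5 2031 + 24 days = Sat Nov 29 2031.
Next gap: 27 days. Sat Nov 29 2031 + 27 days = Fri Dec 26 2031.

Fri Dec 26 2031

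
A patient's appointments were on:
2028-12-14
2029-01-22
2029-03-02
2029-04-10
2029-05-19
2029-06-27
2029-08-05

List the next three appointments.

Gaps between consecutive events: 39, 39, 39, 39, 39, 39 days — a constant 39-day interval.
2029-08-05 + 39 days = 2029-09-13.
2029-09-13 + 39 days = 2029-10-22.
2029-10-22 + 39 days = 2029-11-30.

2029-09-13, 2029-10-22, 2029-11-30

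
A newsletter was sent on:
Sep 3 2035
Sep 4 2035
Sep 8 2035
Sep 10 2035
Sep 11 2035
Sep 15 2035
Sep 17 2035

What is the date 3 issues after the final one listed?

The gap pattern 1, 4, 2, 1, 4, 2 repeats every 3 events.
These are the Mondays, Tuesdays and Saturdays of each week.
The following Tuesday is Sep 18 2035.
The following Saturday is Sep 22 2035.
Next Monday: Sep 24 2035.

Sep 24 2035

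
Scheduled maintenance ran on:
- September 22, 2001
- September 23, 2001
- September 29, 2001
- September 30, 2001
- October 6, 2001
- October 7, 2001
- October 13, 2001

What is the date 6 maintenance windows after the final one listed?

The gap pattern 1, 6, 1, 6, 1, 6 repeats every 2 events.
These are the Saturdays and Sundays of each week.
The following Sunday is October 14, 2001.
The following Saturday is October 20, 2001.
The following Sunday is October 21, 2001.
The following Saturday is October 27, 2001.
Next Sunday: October 28, 2001.
Next Saturday: November 3, 2001.

November 3, 2001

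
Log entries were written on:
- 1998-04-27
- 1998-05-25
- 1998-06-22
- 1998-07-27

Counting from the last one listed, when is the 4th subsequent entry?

1998-11-23

These are Mondays at 28- or 35-day spacing (28, 28, 35).
The pattern: 4th Monday of the month.
August 1998 — 4th Monday is 1998-08-24.
September 1998 — 4th Monday is 1998-09-28.
October 1998 — 4th Monday is 1998-10-26.
November 1998 — 4th Monday is 1998-11-23.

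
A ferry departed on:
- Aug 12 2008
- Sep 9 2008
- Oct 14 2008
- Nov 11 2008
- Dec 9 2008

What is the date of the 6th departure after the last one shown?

Jun 9 2009

Gaps: 28, 35, 28, 28 days — a mix of 28 and 35. Every date is a Tuesday.
Each is the 2nd Tuesday of its month.
2nd Tuesday of January 2009: Jan 13 2009.
February 2009 — 2nd Tuesday is Feb 10 2009.
March 2009 — 2nd Tuesday is Mar 10 2009.
April 2009 — 2nd Tuesday is Apr 14 2009.
2nd Tuesday of May 2009: May 12 2009.
2nd Tuesday of June 2009: Jun 9 2009.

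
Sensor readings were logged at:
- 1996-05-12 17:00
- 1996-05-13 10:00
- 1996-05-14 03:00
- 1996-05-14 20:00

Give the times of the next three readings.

1996-05-15 13:00, 1996-05-16 06:00, 1996-05-16 23:00

Spacing: 17, 17, 17 h — constant 17 h.
1996-05-14 20:00 + 17 h = 1996-05-15 13:00.
1996-05-15 13:00 + 17 h = 1996-05-16 06:00.
1996-05-16 06:00 + 17 h = 1996-05-16 23:00.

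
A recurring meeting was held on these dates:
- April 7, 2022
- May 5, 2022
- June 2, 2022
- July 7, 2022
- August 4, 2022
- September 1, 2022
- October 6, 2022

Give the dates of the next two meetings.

All dates are Thursdays, 28, 28, 35, 28, 28, 35 days apart.
Specifically, the 1st Thursday of each month.
November 2022 — 1st Thursday is November 3, 2022.
1st Thursday of December 2022: December 1, 2022.

November 3, 2022; December 1, 2022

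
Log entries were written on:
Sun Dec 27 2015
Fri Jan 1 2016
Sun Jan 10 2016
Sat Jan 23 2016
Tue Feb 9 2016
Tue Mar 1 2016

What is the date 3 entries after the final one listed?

Fri May 27 2016

Intervals are 5, 9, 13, 17, 21 days — an arithmetic progression with common difference 4.
Next gap: 25 days. Tue Mar 1 2016 + 25 days = Sat Mar 26 2016.
Next gap: 29 days. Sat Mar 26 2016 + 29 days = Sun Apr 24 2016.
Next gap: 33 days. Sun Apr 24 2016 + 33 days = Fri May 27 2016.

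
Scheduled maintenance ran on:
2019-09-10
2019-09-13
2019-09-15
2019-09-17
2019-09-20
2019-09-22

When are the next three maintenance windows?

2019-09-24, 2019-09-27, 2019-09-29

Gaps: 3, 2, 2, 3, 2 days — not constant, but cyclic with period 3.
The events fall on every Tuesday, Friday and Sunday.
The following Tuesday is 2019-09-24.
Next Friday: 2019-09-27.
Next Sunday: 2019-09-29.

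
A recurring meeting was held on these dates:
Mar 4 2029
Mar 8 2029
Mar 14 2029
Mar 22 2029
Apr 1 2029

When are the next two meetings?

Intervals are 4, 6, 8, 10 days — an arithmetic progression with common difference 2.
Next gap: 12 days. Apr 1 2029 + 12 days = Apr 13 2029.
Next gap: 14 days. Apr 13 2029 + 14 days = Apr 27 2029.

Apr 13 2029, Apr 27 2029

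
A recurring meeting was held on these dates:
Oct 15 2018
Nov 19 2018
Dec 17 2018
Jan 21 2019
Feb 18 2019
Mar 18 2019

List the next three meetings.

All dates are Mondays, 35, 28, 35, 28, 28 days apart.
Specifically, the 3rd Monday of each month.
3rd Monday of April 2019: Apr 15 2019.
3rd Monday of May 2019: May 20 2019.
June 2019 — 3rd Monday is Jun 17 2019.

Apr 15 2019, May 20 2019, Jun 17 2019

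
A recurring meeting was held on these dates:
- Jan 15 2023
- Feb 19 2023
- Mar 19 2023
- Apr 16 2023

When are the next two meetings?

These are Sundays at 28- or 35-day spacing (35, 28, 28).
The pattern: 3rd Sunday of the month.
May 2023 — 3rd Sunday is May 21 2023.
3rd Sunday of June 2023: Jun 18 2023.

May 21 2023, Jun 18 2023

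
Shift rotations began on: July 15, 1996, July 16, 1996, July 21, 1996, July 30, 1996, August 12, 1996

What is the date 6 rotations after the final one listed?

Intervals are 1, 5, 9, 13 days — an arithmetic progression with common difference 4.
Next gap: 17 days. August 12, 1996 + 17 days = August 29, 1996.
Next gap: 21 days. August 29, 1996 + 21 days = September 19, 1996.
Next gap: 25 days. September 19, 1996 + 25 days = October 14, 1996.
Next gap: 29 days. October 14, 1996 + 29 days = November 12, 1996.
Next gap: 33 days. November 12, 1996 + 33 days = December 15, 1996.
Next gap: 37 days. December 15, 1996 + 37 days = January 21, 1997.

January 21, 1997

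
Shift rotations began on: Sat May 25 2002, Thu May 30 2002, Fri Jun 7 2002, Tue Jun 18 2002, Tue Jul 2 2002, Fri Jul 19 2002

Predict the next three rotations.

Thu Aug 8 2002, Sat Aug 31 2002, Thu Sep 26 2002

Intervals are 5, 8, 11, 14, 17 days — an arithmetic progression with common difference 3.
Next gap: 20 days. Fri Jul 19 2002 + 20 days = Thu Aug 8 2002.
Next gap: 23 days. Thu Aug 8 2002 + 23 days = Sat Aug 31 2002.
Next gap: 26 days. Sat Aug 31 2002 + 26 days = Thu Sep 26 2002.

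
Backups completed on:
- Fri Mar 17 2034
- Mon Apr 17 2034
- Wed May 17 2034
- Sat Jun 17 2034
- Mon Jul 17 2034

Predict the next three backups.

Thu Aug 17 2034, Sun Sep 17 2034, Tue Oct 17 2034

Each date is the 17th; the gaps (31, 30, 31, 30) track the month lengths.
The rule is the 17th of each month.
August 2034: Thu Aug 17 2034.
Next: September 2034 → Sun Sep 17 2034.
October 2034: Tue Oct 17 2034.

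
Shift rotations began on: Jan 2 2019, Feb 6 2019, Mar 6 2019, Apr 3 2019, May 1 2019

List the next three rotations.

Gaps: 35, 28, 28, 28 days — a mix of 28 and 35. Every date is a Wednesday.
Each is the 1st Wednesday of its month.
June 2019 — 1st Wednesday is Jun 5 2019.
July 2019 — 1st Wednesday is Jul 3 2019.
August 2019 — 1st Wednesday is Aug 7 2019.

Jun 5 2019, Jul 3 2019, Aug 7 2019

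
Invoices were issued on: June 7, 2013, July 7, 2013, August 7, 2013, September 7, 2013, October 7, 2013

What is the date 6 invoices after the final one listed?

Each date is the 7th; the gaps (30, 31, 31, 30) track the month lengths.
The rule is the 7th of each month.
Next: November 2013 → November 7, 2013.
December 2013: December 7, 2013.
Next: January 2014 → January 7, 2014.
Next: February 2014 → February 7, 2014.
Next: March 2014 → March 7, 2014.
April 2014: April 7, 2014.

April 7, 2014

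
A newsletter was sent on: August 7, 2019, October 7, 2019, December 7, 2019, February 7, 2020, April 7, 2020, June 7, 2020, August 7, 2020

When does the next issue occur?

October 7, 2020

Each date is the 7th; the gaps (61, 61, 62, 60, 61, 61) track the month lengths.
The rule is the 7th of every 2 months.
October 2020: October 7, 2020.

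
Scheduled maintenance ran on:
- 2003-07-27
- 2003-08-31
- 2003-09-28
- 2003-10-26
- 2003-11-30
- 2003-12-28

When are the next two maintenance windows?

2004-01-25, 2004-02-29

These are Sundays with 35, 28, 28, 35, 28-day gaps.
Each is the final Sunday of its month — 2003-08-31 is past the 28th, so '4th Sunday' doesn't fit.
Last Sunday of January 2004: 2004-01-25.
Last Sunday of February 2004: 2004-02-29.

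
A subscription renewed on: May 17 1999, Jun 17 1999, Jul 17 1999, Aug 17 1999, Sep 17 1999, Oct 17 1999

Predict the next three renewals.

Gaps: 31, 30, 31, 31, 30 days — not constant. Every event is on the 17th of the month.
Pattern: the 17th of each month.
Next: November 1999 → Nov 17 1999.
Next: December 1999 → Dec 17 1999.
January 2000: Jan 17 2000.

Nov 17 1999, Dec 17 1999, Jan 17 2000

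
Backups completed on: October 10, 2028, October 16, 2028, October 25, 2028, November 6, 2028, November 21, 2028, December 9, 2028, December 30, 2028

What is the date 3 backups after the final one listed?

March 21, 2029

The spacing grows by 3 each time: 6, 9, 12, 15, 18, 21 days.
Next gap: 24 days. December 30, 2028 + 24 days = January 23, 2029.
Next gap: 27 days. January 23, 2029 + 27 days = February 19, 2029.
Next gap: 30 days. February 19, 2029 + 30 days = March 21, 2029.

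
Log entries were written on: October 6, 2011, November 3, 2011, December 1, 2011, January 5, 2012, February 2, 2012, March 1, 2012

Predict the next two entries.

Gaps: 28, 28, 35, 28, 28 days — a mix of 28 and 35. Every date is a Thursday.
Each is the 1st Thursday of its month.
1st Thursday of April 2012: April 5, 2012.
May 2012 — 1st Thursday is May 3, 2012.

April 5, 2012; May 3, 2012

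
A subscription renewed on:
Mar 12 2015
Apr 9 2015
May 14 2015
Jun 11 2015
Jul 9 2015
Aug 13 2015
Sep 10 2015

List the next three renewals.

Oct 8 2015, Nov 12 2015, Dec 10 2015

Gaps: 28, 35, 28, 28, 35, 28 days — a mix of 28 and 35. Every date is a Thursday.
Each is the 2nd Thursday of its month.
October 2015 — 2nd Thursday is Oct 8 2015.
2nd Thursday of November 2015: Nov 12 2015.
December 2015 — 2nd Thursday is Dec 10 2015.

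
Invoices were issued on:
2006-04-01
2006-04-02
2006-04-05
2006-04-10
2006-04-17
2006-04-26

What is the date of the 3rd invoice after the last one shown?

The spacing grows by 2 each time: 1, 3, 5, 7, 9 days.
Next gap: 11 days. 2006-04-26 + 11 days = 2006-05-07.
Next gap: 13 days. 2006-05-07 + 13 days = 2006-05-20.
Next gap: 15 days. 2006-05-20 + 15 days = 2006-06-04.

2006-06-04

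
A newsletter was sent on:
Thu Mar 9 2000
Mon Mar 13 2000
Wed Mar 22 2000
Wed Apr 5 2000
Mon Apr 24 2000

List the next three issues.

Gaps: 4, 9, 14, 19 days — each gap is 5 larger than the previous one.
Next gap: 24 days. Mon Apr 24 2000 + 24 days = Thu May 18 2000.
Next gap: 29 days. Thu May 18 2000 + 29 days = Fri Jun 16 2000.
Next gap: 34 days. Fri Jun 16 2000 + 34 days = Thu Jul 20 2000.

Thu May 18 2000, Fri Jun 16 2000, Thu Jul 20 2000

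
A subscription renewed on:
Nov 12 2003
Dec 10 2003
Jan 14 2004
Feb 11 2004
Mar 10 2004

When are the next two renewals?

Gaps: 28, 35, 28, 28 days — a mix of 28 and 35. Every date is a Wednesday.
Each is the 2nd Wednesday of its month.
April 2004 — 2nd Wednesday is Apr 14 2004.
2nd Wednesday of May 2004: May 12 2004.

Apr 14 2004, May 12 2004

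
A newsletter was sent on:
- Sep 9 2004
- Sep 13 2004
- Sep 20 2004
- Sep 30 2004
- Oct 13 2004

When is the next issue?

Oct 29 2004

Intervals are 4, 7, 10, 13 days — an arithmetic progression with common difference 3.
Next gap: 16 days. Oct 13 2004 + 16 days = Oct 29 2004.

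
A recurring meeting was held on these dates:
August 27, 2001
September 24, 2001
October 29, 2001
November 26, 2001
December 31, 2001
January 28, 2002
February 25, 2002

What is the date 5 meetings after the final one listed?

All Mondays; the gaps (28, 35, 28, 35, 28, 28) vary with month length.
This is the last Monday of each month.
Last Monday of March 2002: March 25, 2002.
April 2002 ends with Monday April 29, 2002.
Last Monday of May 2002: May 27, 2002.
Last Monday of June 2002: June 24, 2002.
July 2002 ends with Monday July 29, 2002.

July 29, 2002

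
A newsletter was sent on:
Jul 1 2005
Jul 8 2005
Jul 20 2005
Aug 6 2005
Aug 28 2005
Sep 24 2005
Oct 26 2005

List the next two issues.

Dec 2 2005, Jan 13 2006

Intervals are 7, 12, 17, 22, 27, 32 days — an arithmetic progression with common difference 5.
Next gap: 37 days. Oct 26 2005 + 37 days = Dec 2 2005.
Next gap: 42 days. Dec 2 2005 + 42 days = Jan 13 2006.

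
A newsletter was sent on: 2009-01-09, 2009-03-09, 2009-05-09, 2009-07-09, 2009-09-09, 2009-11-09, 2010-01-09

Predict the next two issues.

2010-03-09, 2010-05-09

Each date is the 9th; the gaps (59, 61, 61, 62, 61, 61) track the month lengths.
The rule is the 9th of every 2 months.
Next: March 2010 → 2010-03-09.
May 2010: 2010-05-09.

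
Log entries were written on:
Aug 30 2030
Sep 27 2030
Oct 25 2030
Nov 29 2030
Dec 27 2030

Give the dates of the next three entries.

Every date is a Friday; gaps 28, 28, 35, 28 days.
Each is the last Friday of its month (at least one falls on the 29th or later, ruling out '4th Friday').
January 2031 ends with Friday Jan 31 2031.
February 2031 ends with Friday Feb 28 2031.
March 2031 ends with Friday Mar 28 2031.

Jan 31 2031, Feb 28 2031, Mar 28 2031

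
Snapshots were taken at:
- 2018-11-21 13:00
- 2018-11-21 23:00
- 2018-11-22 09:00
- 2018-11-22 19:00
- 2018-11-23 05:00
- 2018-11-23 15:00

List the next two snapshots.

Gaps: 10, 10, 10, 10, 10 hours — each event is 10 hours after the previous one.
2018-11-23 15:00 + 10 h = 2018-11-24 01:00.
2018-11-24 01:00 + 10 h = 2018-11-24 11:00.

2018-11-24 01:00, 2018-11-24 11:00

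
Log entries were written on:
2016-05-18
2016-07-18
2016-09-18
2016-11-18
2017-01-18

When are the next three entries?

2017-03-18, 2017-05-18, 2017-07-18

Gaps: 61, 62, 61, 61 days — not constant. Every event is on the 18th of the month.
Pattern: the 18th of every 2 months.
March 2017: 2017-03-18.
Next: May 2017 → 2017-05-18.
Next: July 2017 → 2017-07-18.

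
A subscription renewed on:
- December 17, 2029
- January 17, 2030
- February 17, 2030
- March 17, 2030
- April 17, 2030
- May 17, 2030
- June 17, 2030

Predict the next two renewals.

Each date is the 17th; the gaps (31, 31, 28, 31, 30, 31) track the month lengths.
The rule is the 17th of each month.
July 2030: July 17, 2030.
Next: August 2030 → August 17, 2030.

July 17, 2030; August 17, 2030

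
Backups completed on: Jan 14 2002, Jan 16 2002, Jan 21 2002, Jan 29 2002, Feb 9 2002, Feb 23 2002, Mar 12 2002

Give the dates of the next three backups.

Apr 1 2002, Apr 24 2002, May 20 2002

Gaps: 2, 5, 8, 11, 14, 17 days — each gap is 3 larger than the previous one.
Next gap: 20 days. Mar 12 2002 + 20 days = Apr 1 2002.
Next gap: 23 days. Apr 1 2002 + 23 days = Apr 24 2002.
Next gap: 26 days. Apr 24 2002 + 26 days = May 20 2002.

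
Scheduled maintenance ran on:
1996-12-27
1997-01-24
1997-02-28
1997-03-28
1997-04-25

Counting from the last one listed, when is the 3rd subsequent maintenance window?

These are Fridays at 28- or 35-day spacing (28, 35, 28, 28).
The pattern: 4th Friday of the month.
May 1997 — 4th Friday is 1997-05-23.
4th Friday of June 1997: 1997-06-27.
July 1997 — 4th Friday is 1997-07-25.

1997-07-25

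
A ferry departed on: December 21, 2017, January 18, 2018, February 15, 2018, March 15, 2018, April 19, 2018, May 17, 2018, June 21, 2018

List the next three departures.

These are Thursdays at 28- or 35-day spacing (28, 28, 28, 35, 28, 35).
The pattern: 3rd Thursday of the month.
3rd Thursday of July 2018: July 19, 2018.
August 2018 — 3rd Thursday is August 16, 2018.
September 2018 — 3rd Thursday is September 20, 2018.

July 19, 2018; August 16, 2018; September 20, 2018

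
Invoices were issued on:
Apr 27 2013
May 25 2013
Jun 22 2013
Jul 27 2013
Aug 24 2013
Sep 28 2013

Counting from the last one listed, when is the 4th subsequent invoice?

Gaps: 28, 28, 35, 28, 35 days — a mix of 28 and 35. Every date is a Saturday.
Each is the 4th Saturday of its month.
4th Saturday of October 2013: Oct 26 2013.
November 2013 — 4th Saturday is Nov 23 2013.
December 2013 — 4th Saturday is Dec 28 2013.
4th Saturday of January 2014: Jan 25 2014.

Jan 25 2014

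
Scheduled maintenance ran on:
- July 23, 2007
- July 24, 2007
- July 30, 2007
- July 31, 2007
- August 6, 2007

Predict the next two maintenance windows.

The gap pattern 1, 6, 1, 6 repeats every 2 events.
These are the Mondays and Tuesdays of each week.
The following Tuesday is August 7, 2007.
The following Monday is August 13, 2007.

August 7, 2007; August 13, 2007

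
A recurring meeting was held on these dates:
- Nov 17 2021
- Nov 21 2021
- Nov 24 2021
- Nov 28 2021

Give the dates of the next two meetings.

Dec 1 2021, Dec 5 2021

Gaps: 4, 3, 4 days — not constant, but cyclic with period 2.
The events fall on every Wednesday and Sunday.
The following Wednesday is Dec 1 2021.
The following Sunday is Dec 5 2021.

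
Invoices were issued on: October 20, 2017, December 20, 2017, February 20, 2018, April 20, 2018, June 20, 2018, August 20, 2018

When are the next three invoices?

Gaps: 61, 62, 59, 61, 61 days — not constant. Every event is on the 20th of the month.
Pattern: the 20th of every 2 months.
October 2018: October 20, 2018.
December 2018: December 20, 2018.
Next: February 2019 → February 20, 2019.

October 20, 2018; December 20, 2018; February 20, 2019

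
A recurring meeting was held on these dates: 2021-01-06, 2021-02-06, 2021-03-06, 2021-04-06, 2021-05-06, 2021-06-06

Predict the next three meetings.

2021-07-06, 2021-08-06, 2021-09-06

Gaps: 31, 28, 31, 30, 31 days — not constant. Every event is on the 6th of the month.
Pattern: the 6th of each month.
July 2021: 2021-07-06.
August 2021: 2021-08-06.
September 2021: 2021-09-06.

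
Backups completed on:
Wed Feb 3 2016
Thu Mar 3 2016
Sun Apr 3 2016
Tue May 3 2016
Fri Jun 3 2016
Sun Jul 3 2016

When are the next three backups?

Gaps: 29, 31, 30, 31, 30 days — not constant. Every event is on the 3rd of the month.
Pattern: the 3rd of each month.
August 2016: Wed Aug 3 2016.
Next: September 2016 → Sat Sep 3 2016.
Next: October 2016 → Mon Oct 3 2016.

Wed Aug 3 2016, Sat Sep 3 2016, Mon Oct 3 2016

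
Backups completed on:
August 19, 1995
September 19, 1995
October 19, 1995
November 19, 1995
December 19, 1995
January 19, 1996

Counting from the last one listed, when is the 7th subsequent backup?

The day-of-month is always 19 (31, 30, 31, 30, 31 days between events).
So this recurs on the 19th of each month.
February 1996: February 19, 1996.
March 1996: March 19, 1996.
Next: April 1996 → April 19, 1996.
May 1996: May 19, 1996.
June 1996: June 19, 1996.
July 1996: July 19, 1996.
Next: August 1996 → August 19, 1996.

August 19, 1996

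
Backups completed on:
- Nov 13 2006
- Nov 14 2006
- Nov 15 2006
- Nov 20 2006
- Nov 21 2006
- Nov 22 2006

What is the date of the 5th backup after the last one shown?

Dec 5 2006

Gaps: 1, 1, 5, 1, 1 days — not constant, but cyclic with period 3.
The events fall on every Monday, Tuesday and Wednesday.
Next Monday: Nov 27 2006.
Next Tuesday: Nov 28 2006.
Next Wednesday: Nov 29 2006.
The following Monday is Dec 4 2006.
Next Tuesday: Dec 5 2006.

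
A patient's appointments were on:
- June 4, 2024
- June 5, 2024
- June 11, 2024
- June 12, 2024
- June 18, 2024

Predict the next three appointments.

June 19, 2024; June 25, 2024; June 26, 2024

Every event lands on a Tuesday or Wednesday (gaps cycle 1, 6, 1, 6).
So the schedule is: every Tuesday and Wednesday.
Next Wednesday: June 19, 2024.
Next Tuesday: June 25, 2024.
The following Wednesday is June 26, 2024.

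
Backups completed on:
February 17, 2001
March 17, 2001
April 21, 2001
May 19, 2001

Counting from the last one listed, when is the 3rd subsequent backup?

All dates are Saturdays, 28, 35, 28 days apart.
Specifically, the 3rd Saturday of each month.
3rd Saturday of June 2001: June 16, 2001.
3rd Saturday of July 2001: July 21, 2001.
3rd Saturday of August 2001: August 18, 2001.

August 18, 2001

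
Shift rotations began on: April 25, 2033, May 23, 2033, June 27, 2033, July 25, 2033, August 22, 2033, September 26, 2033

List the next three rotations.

October 24, 2033; November 28, 2033; December 26, 2033

All dates are Mondays, 28, 35, 28, 28, 35 days apart.
Specifically, the 4th Monday of each month.
4th Monday of October 2033: October 24, 2033.
4th Monday of November 2033: November 28, 2033.
4th Monday of December 2033: December 26, 2033.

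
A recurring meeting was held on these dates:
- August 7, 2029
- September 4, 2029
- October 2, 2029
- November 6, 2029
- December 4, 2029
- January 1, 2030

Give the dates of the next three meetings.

These are Tuesdays at 28- or 35-day spacing (28, 28, 35, 28, 28).
The pattern: 1st Tuesday of the month.
1st Tuesday of February 2030: February 5, 2030.
March 2030 — 1st Tuesday is March 5, 2030.
1st Tuesday of April 2030: April 2, 2030.

February 5, 2030; March 5, 2030; April 2, 2030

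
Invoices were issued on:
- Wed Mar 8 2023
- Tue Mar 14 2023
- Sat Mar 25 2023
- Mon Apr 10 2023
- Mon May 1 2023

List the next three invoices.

Gaps: 6, 11, 16, 21 days — each gap is 5 larger than the previous one.
Next gap: 26 days. Mon May 1 2023 + 26 days = Sat May 27 2023.
Next gap: 31 days. Sat May 27 2023 + 31 days = Tue Jun 27 2023.
Next gap: 36 days. Tue Jun 27 2023 + 36 days = Wed Aug 2 2023.

Sat May 27 2023, Tue Jun 27 2023, Wed Aug 2 2023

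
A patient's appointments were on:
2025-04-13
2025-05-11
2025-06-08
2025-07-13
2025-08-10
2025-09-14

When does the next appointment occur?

These are Sundays at 28- or 35-day spacing (28, 28, 35, 28, 35).
The pattern: 2nd Sunday of the month.
October 2025 — 2nd Sunday is 2025-10-12.

2025-10-12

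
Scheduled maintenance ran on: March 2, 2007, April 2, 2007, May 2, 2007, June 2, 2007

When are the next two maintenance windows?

July 2, 2007; August 2, 2007

Each date is the 2nd; the gaps (31, 30, 31) track the month lengths.
The rule is the 2nd of each month.
Next: July 2007 → July 2, 2007.
Next: August 2007 → August 2, 2007.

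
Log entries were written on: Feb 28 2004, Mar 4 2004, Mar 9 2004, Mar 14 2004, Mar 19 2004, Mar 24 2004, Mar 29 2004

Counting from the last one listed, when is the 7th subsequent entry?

Every event comes 5 days after the last (5, 5, 5, 5, 5, 5).
Mar 29 2004 + 5 days = Apr 3 2004.
Apr 3 2004 + 5 days = Apr 8 2004.
Apr 8 2004 + 5 days = Apr 13 2004.
Apr 13 2004 + 5 days = Apr 18 2004.
Apr 18 2004 + 5 days = Apr 23 2004.
Apr 23 2004 + 5 days = Apr 28 2004.
Apr 28 2004 + 5 days = May 3 2004.

May 3 2004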